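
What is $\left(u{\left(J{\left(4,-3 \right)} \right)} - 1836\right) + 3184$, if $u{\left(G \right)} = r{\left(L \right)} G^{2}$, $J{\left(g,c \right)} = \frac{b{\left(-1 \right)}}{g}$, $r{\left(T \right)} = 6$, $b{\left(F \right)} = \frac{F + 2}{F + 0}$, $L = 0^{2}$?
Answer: $\frac{10787}{8} \approx 1348.4$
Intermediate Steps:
$L = 0$
$b{\left(F \right)} = \frac{2 + F}{F}$
$J{\left(g,c \right)} = - \frac{1}{g}$ ($J{\left(g,c \right)} = \frac{\frac{1}{-1} \left(2 - 1\right)}{g} = \frac{\left(-1\right) 1}{g} = - \frac{1}{g}$)
$u{\left(G \right)} = 6 G^{2}$
$\left(u{\left(J{\left(4,-3 \right)} \right)} - 1836\right) + 3184 = \left(6 \left(- \frac{1}{4}\right)^{2} - 1836\right) + 3184 = \left(6 \cdot \frac{1}{16} - 1836\right) + 3184 = \left(\frac{3}{8} - 1836\right) + 3184 = - \frac{14685}{8} + 3184 = \frac{10787}{8}$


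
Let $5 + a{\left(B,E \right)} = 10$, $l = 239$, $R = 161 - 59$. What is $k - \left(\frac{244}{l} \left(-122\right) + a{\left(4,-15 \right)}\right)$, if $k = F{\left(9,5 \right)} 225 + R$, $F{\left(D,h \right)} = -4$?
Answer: $- \frac{162149}{239} \approx -678.45$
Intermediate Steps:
$R = 102$ ($R = 161 - 59 = 102$)
$a{\left(B,E \right)} = 5$ ($a{\left(B,E \right)} = -5 + 10 = 5$)
$k = -798$ ($k = \left(-4\right) 225 + 102 = -900 + 102 = -798$)
$k - \left(\frac{244}{l} \left(-122\right) + a{\left(4,-15 \right)}\right) = -798 - \left(\frac{244}{239} \left(-122\right) + 5\right) = -798 - \left(- \frac{29768}{239} + 5\right) = -798 - - \frac{28573}{239} = -798 + \frac{28573}{239} = - \frac{162149}{239}$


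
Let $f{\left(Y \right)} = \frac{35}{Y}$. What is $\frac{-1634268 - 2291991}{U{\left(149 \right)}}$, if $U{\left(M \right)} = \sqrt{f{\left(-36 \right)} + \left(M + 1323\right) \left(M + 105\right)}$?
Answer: $- \frac{23557554 \sqrt{13459933}}{13459933} \approx -6421.1$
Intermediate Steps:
$U{\left(M \right)} = \sqrt{- \frac{35}{36} + \left(105 + M\right) \left(1323 + M\right)}$ ($U{\left(M \right)} = \sqrt{\frac{35}{-36} + \left(M + 1323\right) \left(M + 105\right)} = \sqrt{35 \left(- \frac{1}{36}\right) + \left(1323 + M\right) \left(105 + M\right)} = \sqrt{- \frac{35}{36} + \left(105 + M\right) \left(1323 + M\right)}$)
$\frac{-1634268 - 2291991}{U{\left(149 \right)}} = \frac{-1634268 - 2291991}{\frac{1}{6} \sqrt{5000905 + 36 \cdot 149^{2} + 51408 \cdot 149}} = \frac{-1634268 - 2291991}{\frac{1}{6} \sqrt{5000905 + 36 \cdot 22201 + 7659792}} = - \frac{3926259}{\frac{1}{6} \sqrt{5000905 + 799236 + 7659792}} = - \frac{3926259}{\frac{1}{6} \sqrt{13459933}} = - 3926259 \frac{6 \sqrt{13459933}}{13459933} = - \frac{23557554 \sqrt{13459933}}{13459933}$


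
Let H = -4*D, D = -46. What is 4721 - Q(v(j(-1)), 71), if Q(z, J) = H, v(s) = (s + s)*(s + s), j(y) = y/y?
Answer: 4537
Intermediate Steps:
j(y) = 1
H = 184 (H = -4*(-46) = 184)
v(s) = 4*s² (v(s) = (2*s)*(2*s) = 4*s²)
Q(z, J) = 184
4721 - Q(v(j(-1)), 71) = 4721 - 1*184 = 4721 - 184 = 4537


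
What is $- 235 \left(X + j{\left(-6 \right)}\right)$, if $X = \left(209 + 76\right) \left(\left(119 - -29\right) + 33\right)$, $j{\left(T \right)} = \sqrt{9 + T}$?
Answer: $-12122475 - 235 \sqrt{3} \approx -1.2123 \cdot 10^{7}$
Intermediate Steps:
$X = 51585$ ($X = 285 \left(\left(119 + 29\right) + 33\right) = 285 \left(148 + 33\right) = 285 \cdot 181 = 51585$)
$- 235 \left(X + j{\left(-6 \right)}\right) = - 235 \left(51585 + \sqrt{9 - 6}\right) = - 235 \left(51585 + \sqrt{3}\right) = -12122475 - 235 \sqrt{3}$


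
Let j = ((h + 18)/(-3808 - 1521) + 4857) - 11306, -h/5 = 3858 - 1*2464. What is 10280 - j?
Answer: 89141889/5329 ≈ 16728.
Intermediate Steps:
h = -6970 (h = -5*(3858 - 1*2464) = -5*(3858 - 2464) = -5*1394 = -6970)
j = -34359769/5329 (j = ((-6970 + 18)/(-3808 - 1521) + 4857) - 11306 = (-6952/(-5329) + 4857) - 11306 = (-6952*(-1/5329) + 4857) - 11306 = (6952/5329 + 4857) - 11306 = 25889905/5329 - 11306 = -34359769/5329 ≈ -6447.7)
10280 - j = 10280 - 1*(-34359769/5329) = 10280 + 34359769/5329 = 89141889/5329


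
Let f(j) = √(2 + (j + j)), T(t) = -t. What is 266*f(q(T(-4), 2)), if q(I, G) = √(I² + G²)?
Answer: 266*√(2 + 4*√5) ≈ 879.98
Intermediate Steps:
q(I, G) = √(G² + I²)
f(j) = √(2 + 2*j)
266*f(q(T(-4), 2)) = 266*√(2 + 2*√(2² + (-1*(-4))²)) = 266*√(2 + 2*√(4 + 4²)) = 266*√(2 + 2*√(4 + 16)) = 266*√(2 + 2*√20) = 266*√(2 + 2*(2*√5)) = 266*√(2 + 4*√5)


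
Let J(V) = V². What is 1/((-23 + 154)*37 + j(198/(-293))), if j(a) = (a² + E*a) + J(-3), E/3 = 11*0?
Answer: 85849/416921948 ≈ 0.00020591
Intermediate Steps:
E = 0 (E = 3*(11*0) = 3*0 = 0)
j(a) = 9 + a² (j(a) = (a² + 0*a) + (-3)² = (a² + 0) + 9 = a² + 9 = 9 + a²)
1/((-23 + 154)*37 + j(198/(-293))) = 1/((-23 + 154)*37 + (9 + (198/(-293))²)) = 1/(131*37 + (9 + (198*(-1/293))²)) = 1/(4847 + (9 + (-198/293)²)) = 1/(4847 + (9 + 39204/85849)) = 1/(4847 + 811845/85849) = 1/(416921948/85849) = 85849/416921948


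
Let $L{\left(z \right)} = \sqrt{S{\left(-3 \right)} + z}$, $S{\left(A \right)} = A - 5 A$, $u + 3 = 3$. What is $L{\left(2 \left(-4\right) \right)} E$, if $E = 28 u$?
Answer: $0$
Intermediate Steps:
$u = 0$ ($u = -3 + 3 = 0$)
$S{\left(A \right)} = - 4 A$
$L{\left(z \right)} = \sqrt{12 + z}$ ($L{\left(z \right)} = \sqrt{\left(-4\right) \left(-3\right) + z} = \sqrt{12 + z}$)
$E = 0$ ($E = 28 \cdot 0 = 0$)
$L{\left(2 \left(-4\right) \right)} E = \sqrt{12 + 2 \left(-4\right)} 0 = \sqrt{12 - 8} \cdot 0 = \sqrt{4} \cdot 0 = 2 \cdot 0 = 0$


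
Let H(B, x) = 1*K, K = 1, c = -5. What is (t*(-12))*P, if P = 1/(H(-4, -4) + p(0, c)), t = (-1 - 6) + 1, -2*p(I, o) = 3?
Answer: -144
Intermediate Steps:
p(I, o) = -3/2 (p(I, o) = -½*3 = -3/2)
H(B, x) = 1 (H(B, x) = 1*1 = 1)
t = -6 (t = -7 + 1 = -6)
P = -2 (P = 1/(1 - 3/2) = 1/(-½) = -2)
(t*(-12))*P = -6*(-12)*(-2) = 72*(-2) = -144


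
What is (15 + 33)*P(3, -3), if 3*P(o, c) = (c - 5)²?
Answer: 1024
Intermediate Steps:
P(o, c) = (-5 + c)²/3 (P(o, c) = (c - 5)²/3 = (-5 + c)²/3)
(15 + 33)*P(3, -3) = (15 + 33)*((-5 - 3)²/3) = 48*((⅓)*(-8)²) = 48*((⅓)*64) = 48*(64/3) = 1024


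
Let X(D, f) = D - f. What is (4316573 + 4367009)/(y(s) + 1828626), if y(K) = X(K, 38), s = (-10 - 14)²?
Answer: 4341791/914582 ≈ 4.7473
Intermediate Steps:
s = 576 (s = (-24)² = 576)
y(K) = -38 + K (y(K) = K - 1*38 = K - 38 = -38 + K)
(4316573 + 4367009)/(y(s) + 1828626) = (4316573 + 4367009)/((-38 + 576) + 1828626) = 8683582/(538 + 1828626) = 8683582/1829164 = 8683582*(1/1829164) = 4341791/914582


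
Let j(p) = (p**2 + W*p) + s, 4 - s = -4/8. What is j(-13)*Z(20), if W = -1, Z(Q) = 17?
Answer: 6341/2 ≈ 3170.5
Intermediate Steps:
s = 9/2 (s = 4 - (-4)/8 = 4 - 1*(-1/2) = 4 + 1/2 = 9/2 ≈ 4.5000)
j(p) = 9/2 + p**2 - p (j(p) = (p**2 - p) + 9/2 = 9/2 + p**2 - p)
j(-13)*Z(20) = (9/2 + (-13)**2 - 1*(-13))*17 = (9/2 + 169 + 13)*17 = (373/2)*17 = 6341/2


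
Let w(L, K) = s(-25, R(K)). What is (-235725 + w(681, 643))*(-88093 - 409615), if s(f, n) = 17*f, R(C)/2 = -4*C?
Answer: 117533744200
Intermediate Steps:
R(C) = -8*C (R(C) = 2*(-4*C) = -8*C)
w(L, K) = -425 (w(L, K) = 17*(-25) = -425)
(-235725 + w(681, 643))*(-88093 - 409615) = (-235725 - 425)*(-88093 - 409615) = -236150*(-497708) = 117533744200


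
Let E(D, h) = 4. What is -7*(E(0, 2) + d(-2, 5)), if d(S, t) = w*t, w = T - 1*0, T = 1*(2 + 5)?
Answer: -273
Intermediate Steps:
T = 7 (T = 1*7 = 7)
w = 7 (w = 7 - 1*0 = 7 + 0 = 7)
d(S, t) = 7*t
-7*(E(0, 2) + d(-2, 5)) = -7*(4 + 7*5) = -7*(4 + 35) = -7*39 = -273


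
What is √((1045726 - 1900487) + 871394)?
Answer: √16633 ≈ 128.97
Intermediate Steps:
√((1045726 - 1900487) + 871394) = √(-854761 + 871394) = √16633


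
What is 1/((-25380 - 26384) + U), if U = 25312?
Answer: -1/26452 ≈ -3.7804e-5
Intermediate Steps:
1/((-25380 - 26384) + U) = 1/((-25380 - 26384) + 25312) = 1/(-51764 + 25312) = 1/(-26452) = -1/26452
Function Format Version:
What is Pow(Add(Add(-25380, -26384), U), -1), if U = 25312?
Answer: Rational(-1, 26452) ≈ -3.7804e-5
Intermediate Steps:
Pow(Add(Add(-25380, -26384), U), -1) = Pow(Add(Add(-25380, -26384), 25312), -1) = Pow(Add(-51764, 25312), -1) = Pow(-26452, -1) = Rational(-1, 26452)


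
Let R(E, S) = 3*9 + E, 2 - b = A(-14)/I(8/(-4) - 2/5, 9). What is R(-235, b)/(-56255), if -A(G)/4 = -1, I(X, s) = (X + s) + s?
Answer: 208/56255 ≈ 0.0036974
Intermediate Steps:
I(X, s) = X + 2*s
A(G) = 4 (A(G) = -4*(-1) = 4)
b = 68/39 (b = 2 - 4/((8/(-4) - 2/5) + 2*9) = 2 - 4/((8*(-1/4) - 2*1/5) + 18) = 2 - 4/((-2 - 2/5) + 18) = 2 - 4/(-12/5 + 18) = 2 - 4/78/5 = 2 - 4*5/78 = 2 - 1*10/39 = 2 - 10/39 = 68/39 ≈ 1.7436)
R(E, S) = 27 + E
R(-235, b)/(-56255) = (27 - 235)/(-56255) = -208*(-1/56255) = 208/56255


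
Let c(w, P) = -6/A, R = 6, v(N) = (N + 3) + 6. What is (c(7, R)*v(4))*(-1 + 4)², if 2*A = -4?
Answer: 351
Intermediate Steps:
A = -2 (A = (½)*(-4) = -2)
v(N) = 9 + N (v(N) = (3 + N) + 6 = 9 + N)
c(w, P) = 3 (c(w, P) = -6/(-2) = -6*(-½) = 3)
(c(7, R)*v(4))*(-1 + 4)² = (3*(9 + 4))*(-1 + 4)² = (3*13)*3² = 39*9 = 351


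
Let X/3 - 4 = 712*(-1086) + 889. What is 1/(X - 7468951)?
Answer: -1/9785968 ≈ -1.0219e-7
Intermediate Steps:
X = -2317017 (X = 12 + 3*(712*(-1086) + 889) = 12 + 3*(-773232 + 889) = 12 + 3*(-772343) = 12 - 2317029 = -2317017)
1/(X - 7468951) = 1/(-2317017 - 7468951) = 1/(-9785968) = -1/9785968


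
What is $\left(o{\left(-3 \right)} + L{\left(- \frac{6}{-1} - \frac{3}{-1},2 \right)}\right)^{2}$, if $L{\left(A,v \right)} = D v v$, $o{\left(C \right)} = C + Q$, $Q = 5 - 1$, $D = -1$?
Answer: $9$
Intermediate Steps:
$Q = 4$ ($Q = 5 - 1 = 4$)
$o{\left(C \right)} = 4 + C$ ($o{\left(C \right)} = C + 4 = 4 + C$)
$L{\left(A,v \right)} = - v^{2}$ ($L{\left(A,v \right)} = - v v = - v^{2}$)
$\left(o{\left(-3 \right)} + L{\left(- \frac{6}{-1} - \frac{3}{-1},2 \right)}\right)^{2} = \left(\left(4 - 3\right) - 2^{2}\right)^{2} = \left(1 - 4\right)^{2} = \left(-3\right)^{2} = 9$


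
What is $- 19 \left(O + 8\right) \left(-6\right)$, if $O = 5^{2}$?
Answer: $3762$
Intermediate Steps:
$O = 25$
$- 19 \left(O + 8\right) \left(-6\right) = - 19 \left(25 + 8\right) \left(-6\right) = - 19 \cdot 33 \left(-6\right) = \left(-19\right) \left(-198\right) = 3762$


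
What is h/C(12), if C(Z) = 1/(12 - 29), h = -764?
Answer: 12988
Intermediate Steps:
C(Z) = -1/17 (C(Z) = 1/(-17) = -1/17)
h/C(12) = -764/(-1/17) = -764*(-17) = 12988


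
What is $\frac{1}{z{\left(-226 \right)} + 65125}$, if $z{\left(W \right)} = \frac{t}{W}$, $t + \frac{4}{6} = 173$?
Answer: $\frac{678}{44154233} \approx 1.5355 \cdot 10^{-5}$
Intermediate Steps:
$t = \frac{517}{3}$ ($t = - \frac{2}{3} + 173 = \frac{517}{3} \approx 172.33$)
$z{\left(W \right)} = \frac{517}{3 W}$
$\frac{1}{z{\left(-226 \right)} + 65125} = \frac{1}{\frac{517}{3 \left(-226\right)} + 65125} = \frac{1}{\frac{517}{3} \left(- \frac{1}{226}\right) + 65125} = \frac{1}{- \frac{517}{678} + 65125} = \frac{1}{\frac{44154233}{678}} = \frac{678}{44154233}$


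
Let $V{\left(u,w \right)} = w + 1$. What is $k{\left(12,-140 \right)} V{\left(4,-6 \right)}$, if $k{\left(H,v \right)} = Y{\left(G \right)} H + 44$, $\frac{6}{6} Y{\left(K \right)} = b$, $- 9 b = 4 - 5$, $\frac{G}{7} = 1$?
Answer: $- \frac{680}{3} \approx -226.67$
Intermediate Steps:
$G = 7$ ($G = 7 \cdot 1 = 7$)
$b = \frac{1}{9}$ ($b = - \frac{4 - 5}{9} = \left(- \frac{1}{9}\right) \left(-1\right) = \frac{1}{9} \approx 0.11111$)
$Y{\left(K \right)} = \frac{1}{9}$
$V{\left(u,w \right)} = 1 + w$
$k{\left(H,v \right)} = 44 + \frac{H}{9}$ ($k{\left(H,v \right)} = \frac{H}{9} + 44 = 44 + \frac{H}{9}$)
$k{\left(12,-140 \right)} V{\left(4,-6 \right)} = \left(44 + \frac{1}{9} \cdot 12\right) \left(1 - 6\right) = \left(44 + \frac{4}{3}\right) \left(-5\right) = \frac{136}{3} \left(-5\right) = - \frac{680}{3}$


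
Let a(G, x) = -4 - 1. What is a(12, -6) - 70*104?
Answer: -7285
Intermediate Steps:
a(G, x) = -5
a(12, -6) - 70*104 = -5 - 70*104 = -5 - 7280 = -7285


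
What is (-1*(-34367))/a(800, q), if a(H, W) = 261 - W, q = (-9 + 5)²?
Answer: 34367/245 ≈ 140.27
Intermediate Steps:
q = 16 (q = (-4)² = 16)
(-1*(-34367))/a(800, q) = (-1*(-34367))/(261 - 1*16) = 34367/(261 - 16) = 34367/245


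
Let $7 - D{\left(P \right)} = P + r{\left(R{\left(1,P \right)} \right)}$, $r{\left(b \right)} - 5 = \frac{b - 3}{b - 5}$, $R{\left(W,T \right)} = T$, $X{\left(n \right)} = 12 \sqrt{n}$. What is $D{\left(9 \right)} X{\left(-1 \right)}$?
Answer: $- 102 i \approx - 102.0 i$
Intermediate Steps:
$r{\left(b \right)} = 5 + \frac{-3 + b}{-5 + b}$ ($r{\left(b \right)} = 5 + \frac{b - 3}{b - 5} = 5 + \frac{-3 + b}{-5 + b}$)
$D{\left(P \right)} = 7 - P - \frac{2 \left(-14 + 3 P\right)}{-5 + P}$ ($D{\left(P \right)} = 7 - \left(P + \frac{2 \left(-14 + 3 P\right)}{-5 + P}\right) = 7 - P - \frac{2 \left(-14 + 3 P\right)}{-5 + P}$)
$D{\left(9 \right)} X{\left(-1 \right)} = \frac{-7 - 9^{2} + 6 \cdot 9}{-5 + 9} \cdot 12 \sqrt{-1} = \frac{-7 - 81 + 54}{4} \cdot 12 i = \frac{1}{4} \left(-34\right) 12 i = - \frac{17 \cdot 12 i}{2} = - 102 i$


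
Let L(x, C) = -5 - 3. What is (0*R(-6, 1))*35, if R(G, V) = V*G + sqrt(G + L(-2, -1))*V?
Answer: 0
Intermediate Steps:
L(x, C) = -8
R(G, V) = G*V + V*sqrt(-8 + G) (R(G, V) = V*G + sqrt(G - 8)*V = G*V + sqrt(-8 + G)*V = G*V + V*sqrt(-8 + G))
(0*R(-6, 1))*35 = (0*(1*(-6 + sqrt(-8 - 6))))*35 = (0*(1*(-6 + sqrt(-14))))*35 = (0*(1*(-6 + I*sqrt(14))))*35 = (0*(-6 + I*sqrt(14)))*35 = 0*35 = 0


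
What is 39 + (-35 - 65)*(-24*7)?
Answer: 16839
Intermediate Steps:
39 + (-35 - 65)*(-24*7) = 39 - 100*(-168) = 39 + 16800 = 16839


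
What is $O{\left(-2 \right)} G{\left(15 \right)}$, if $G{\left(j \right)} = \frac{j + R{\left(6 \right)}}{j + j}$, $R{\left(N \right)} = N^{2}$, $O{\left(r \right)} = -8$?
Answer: $- \frac{68}{5} \approx -13.6$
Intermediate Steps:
$G{\left(j \right)} = \frac{36 + j}{2 j}$ ($G{\left(j \right)} = \frac{j + 6^{2}}{j + j} = \frac{j + 36}{2 j} = \left(36 + j\right) \frac{1}{2 j} = \frac{36 + j}{2 j}$)
$O{\left(-2 \right)} G{\left(15 \right)} = - 8 \frac{36 + 15}{2 \cdot 15} = - 8 \cdot \frac{1}{2} \cdot \frac{1}{15} \cdot 51 = \left(-8\right) \frac{17}{10} = - \frac{68}{5}$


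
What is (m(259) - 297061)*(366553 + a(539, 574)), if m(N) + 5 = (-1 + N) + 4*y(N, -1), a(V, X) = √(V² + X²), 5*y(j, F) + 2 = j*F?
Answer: -544361995452/5 - 10395588*√12653/5 ≈ -1.0911e+11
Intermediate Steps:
y(j, F) = -⅖ + F*j/5 (y(j, F) = -⅖ + (j*F)/5 = -⅖ + (F*j)/5 = -⅖ + F*j/5)
m(N) = -38/5 + N/5 (m(N) = -5 + ((-1 + N) + 4*(-⅖ + (⅕)*(-1)*N)) = -5 + ((-1 + N) + 4*(-⅖ - N/5)) = -5 + ((-1 + N) + (-8/5 - 4*N/5)) = -5 + (-13/5 + N/5) = -38/5 + N/5)
(m(259) - 297061)*(366553 + a(539, 574)) = ((-38/5 + (⅕)*259) - 297061)*(366553 + √(539² + 574²)) = ((-38/5 + 259/5) - 297061)*(366553 + √(290521 + 329476)) = (221/5 - 297061)*(366553 + √619997) = -1485084*(366553 + 7*√12653)/5 = -544361995452/5 - 10395588*√12653/5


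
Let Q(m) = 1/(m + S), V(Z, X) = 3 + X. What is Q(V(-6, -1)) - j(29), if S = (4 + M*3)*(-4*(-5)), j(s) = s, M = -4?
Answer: -4583/158 ≈ -29.006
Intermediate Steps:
S = -160 (S = (4 - 4*3)*(-4*(-5)) = (4 - 12)*20 = -8*20 = -160)
Q(m) = 1/(-160 + m) (Q(m) = 1/(m - 160) = 1/(-160 + m))
Q(V(-6, -1)) - j(29) = 1/(-160 + (3 - 1)) - 1*29 = 1/(-160 + 2) - 29 = 1/(-158) - 29 = -1/158 - 29 = -4583/158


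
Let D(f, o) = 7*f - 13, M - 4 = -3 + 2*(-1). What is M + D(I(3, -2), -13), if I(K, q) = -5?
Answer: -49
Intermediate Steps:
M = -1 (M = 4 + (-3 + 2*(-1)) = 4 + (-3 - 2) = 4 - 5 = -1)
D(f, o) = -13 + 7*f
M + D(I(3, -2), -13) = -1 + (-13 + 7*(-5)) = -1 + (-13 - 35) = -1 - 48 = -49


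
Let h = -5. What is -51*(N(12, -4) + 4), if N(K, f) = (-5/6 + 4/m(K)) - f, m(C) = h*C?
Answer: -3621/10 ≈ -362.10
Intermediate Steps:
m(C) = -5*C
N(K, f) = -⅚ - f - 4/(5*K) (N(K, f) = (-5/6 + 4/((-5*K))) - f = (-5*⅙ + 4*(-1/(5*K))) - f = (-⅚ - 4/(5*K)) - f = -⅚ - f - 4/(5*K))
-51*(N(12, -4) + 4) = -51*((-⅚ - 1*(-4) - ⅘/12) + 4) = -51*((-⅚ + 4 - ⅘*1/12) + 4) = -51*((-⅚ + 4 - 1/15) + 4) = -51*(31/10 + 4) = -51*71/10 = -3621/10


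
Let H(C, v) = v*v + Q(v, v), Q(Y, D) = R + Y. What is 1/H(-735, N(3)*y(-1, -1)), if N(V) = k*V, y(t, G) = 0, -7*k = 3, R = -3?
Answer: -⅓ ≈ -0.33333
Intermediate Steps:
k = -3/7 (k = -⅐*3 = -3/7 ≈ -0.42857)
Q(Y, D) = -3 + Y
N(V) = -3*V/7
H(C, v) = -3 + v + v² (H(C, v) = v*v + (-3 + v) = v² + (-3 + v) = -3 + v + v²)
1/H(-735, N(3)*y(-1, -1)) = 1/(-3 - 3/7*3*0 + (-3/7*3*0)²) = 1/(-3 - 9/7*0 + (-9/7*0)²) = 1/(-3 + 0 + 0²) = 1/(-3 + 0 + 0) = 1/(-3) = -⅓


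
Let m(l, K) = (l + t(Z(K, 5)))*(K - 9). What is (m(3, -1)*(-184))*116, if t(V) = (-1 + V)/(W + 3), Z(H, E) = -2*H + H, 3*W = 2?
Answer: 640320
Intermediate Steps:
W = 2/3 (W = (1/3)*2 = 2/3 ≈ 0.66667)
Z(H, E) = -H
t(V) = -3/11 + 3*V/11 (t(V) = (-1 + V)/(2/3 + 3) = (-1 + V)/(11/3) = (-1 + V)*(3/11) = -3/11 + 3*V/11)
m(l, K) = (-9 + K)*(-3/11 + l - 3*K/11) (m(l, K) = (l + (-3/11 + 3*(-K)/11))*(K - 9) = (l + (-3/11 - 3*K/11))*(-9 + K) = (-3/11 + l - 3*K/11)*(-9 + K) = (-9 + K)*(-3/11 + l - 3*K/11))
(m(3, -1)*(-184))*116 = ((27/11 - 9*3 - 3/11*(-1)**2 + (24/11)*(-1) - 1*3)*(-184))*116 = ((27/11 - 27 - 3/11*1 - 24/11 - 3)*(-184))*116 = ((27/11 - 27 - 3/11 - 24/11 - 3)*(-184))*116 = -30*(-184)*116 = 5520*116 = 640320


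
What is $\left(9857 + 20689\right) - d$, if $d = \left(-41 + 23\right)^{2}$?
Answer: $30222$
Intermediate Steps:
$d = 324$ ($d = \left(-18\right)^{2} = 324$)
$\left(9857 + 20689\right) - d = \left(9857 + 20689\right) - 324 = 30546 - 324 = 30222$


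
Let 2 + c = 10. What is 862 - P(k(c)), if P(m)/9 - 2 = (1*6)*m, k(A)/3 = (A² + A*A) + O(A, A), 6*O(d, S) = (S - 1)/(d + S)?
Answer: -318461/16 ≈ -19904.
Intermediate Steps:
c = 8 (c = -2 + 10 = 8)
O(d, S) = (-1 + S)/(6*(S + d)) (O(d, S) = ((S - 1)/(d + S))/6 = ((-1 + S)/(S + d))/6 = (-1 + S)/(6*(S + d)))
k(A) = 6*A² + (-1 + A)/(4*A) (k(A) = 3*((A² + A*A) + (-1 + A)/(6*(A + A))) = 3*((A² + A²) + (-1 + A)/(6*((2*A)))) = 3*(2*A² + (1/(2*A))*(-1 + A)/6) = 3*(2*A² + (-1 + A)/(12*A)) = 6*A² + (-1 + A)/(4*A))
P(m) = 18 + 54*m (P(m) = 18 + 9*((1*6)*m) = 18 + 9*(6*m) = 18 + 54*m)
862 - P(k(c)) = 862 - (18 + 54*((¼)*(-1 + 8 + 24*8³)/8)) = 862 - (18 + 54*((¼)*(⅛)*(-1 + 8 + 24*512))) = 862 - (18 + 54*((¼)*(⅛)*(-1 + 8 + 12288))) = 862 - (18 + 54*((¼)*(⅛)*12295)) = 862 - (18 + 54*(12295/32)) = 862 - (18 + 331965/16) = 862 - 1*332253/16 = 862 - 332253/16 = -318461/16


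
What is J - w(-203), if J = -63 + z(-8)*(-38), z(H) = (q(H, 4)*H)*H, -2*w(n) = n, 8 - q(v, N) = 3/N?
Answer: -35593/2 ≈ -17797.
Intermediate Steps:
q(v, N) = 8 - 3/N
w(n) = -n/2
z(H) = 29*H**2/4 (z(H) = ((8 - 3/4)*H)*H = (29*H/4)*H = 29*H**2/4)
J = -17695 (J = -63 + ((29/4)*(-8)**2)*(-38) = -63 + ((29/4)*64)*(-38) = -63 + 464*(-38) = -63 - 17632 = -17695)
J - w(-203) = -17695 - (-1)*(-203)/2 = -17695 - 1*203/2 = -17695 - 203/2 = -35593/2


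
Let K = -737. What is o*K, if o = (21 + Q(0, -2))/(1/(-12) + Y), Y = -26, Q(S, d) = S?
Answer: 185724/313 ≈ 593.37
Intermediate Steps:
o = -252/313 (o = (21 + 0)/(1/(-12) - 26) = 21/(-1/12 - 26) = 21/(-313/12) = 21*(-12/313) = -252/313 ≈ -0.80511)
o*K = -252/313*(-737) = 185724/313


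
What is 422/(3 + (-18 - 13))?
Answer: -211/14 ≈ -15.071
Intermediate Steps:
422/(3 + (-18 - 13)) = 422/(3 - 31) = 422/(-28) = -1/28*422 = -211/14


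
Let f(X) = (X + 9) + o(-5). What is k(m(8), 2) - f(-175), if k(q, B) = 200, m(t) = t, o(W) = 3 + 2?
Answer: 361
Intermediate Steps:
o(W) = 5
f(X) = 14 + X (f(X) = (X + 9) + 5 = (9 + X) + 5 = 14 + X)
k(m(8), 2) - f(-175) = 200 - (14 - 175) = 200 - 1*(-161) = 200 + 161 = 361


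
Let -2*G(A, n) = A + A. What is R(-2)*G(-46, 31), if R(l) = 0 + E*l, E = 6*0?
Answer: 0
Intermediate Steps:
E = 0
G(A, n) = -A (G(A, n) = -(A + A)/2 = -A)
R(l) = 0 (R(l) = 0 + 0*l = 0 + 0 = 0)
R(-2)*G(-46, 31) = 0*(-1*(-46)) = 0*46 = 0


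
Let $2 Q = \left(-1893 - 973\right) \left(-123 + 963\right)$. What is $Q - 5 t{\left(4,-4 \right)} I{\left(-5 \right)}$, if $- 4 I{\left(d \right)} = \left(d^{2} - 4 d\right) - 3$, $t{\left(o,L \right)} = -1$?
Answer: $63195300$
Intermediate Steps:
$I{\left(d \right)} = \frac{3}{4} + d - \frac{d^{2}}{4}$ ($I{\left(d \right)} = - \frac{\left(d^{2} - 4 d\right) - 3}{4} = - \frac{-3 + d^{2} - 4 d}{4} = \frac{3}{4} + d - \frac{d^{2}}{4}$)
$Q = -1203720$ ($Q = \frac{\left(-1893 - 973\right) \left(-123 + 963\right)}{2} = \frac{\left(-2866\right) 840}{2} = \frac{1}{2} \left(-2407440\right) = -1203720$)
$Q - 5 t{\left(4,-4 \right)} I{\left(-5 \right)} = - 1203720 \left(-5\right) \left(-1\right) \left(\frac{3}{4} - 5 - \frac{\left(-5\right)^{2}}{4}\right) = - 1203720 \cdot 5 \left(\frac{3}{4} - 5 - \frac{25}{4}\right) = - 1203720 \cdot 5 \left(- \frac{21}{2}\right) = \left(-1203720\right) \left(- \frac{105}{2}\right) = 63195300$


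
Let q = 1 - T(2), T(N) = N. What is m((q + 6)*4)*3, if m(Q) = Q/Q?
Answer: 3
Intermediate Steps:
q = -1 (q = 1 - 1*2 = 1 - 2 = -1)
m(Q) = 1
m((q + 6)*4)*3 = 1*3 = 3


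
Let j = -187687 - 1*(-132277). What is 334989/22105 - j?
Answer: 1225173039/22105 ≈ 55425.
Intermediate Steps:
j = -55410 (j = -187687 + 132277 = -55410)
334989/22105 - j = 334989/22105 - 1*(-55410) = 334989*(1/22105) + 55410 = 334989/22105 + 55410 = 1225173039/22105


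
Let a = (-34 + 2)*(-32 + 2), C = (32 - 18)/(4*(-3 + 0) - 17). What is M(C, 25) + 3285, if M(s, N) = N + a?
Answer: 4270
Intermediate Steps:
C = -14/29 (C = 14/(4*(-3) - 17) = 14/(-12 - 17) = 14/(-29) = 14*(-1/29) = -14/29 ≈ -0.48276)
a = 960 (a = -32*(-30) = 960)
M(s, N) = 960 + N (M(s, N) = N + 960 = 960 + N)
M(C, 25) + 3285 = (960 + 25) + 3285 = 985 + 3285 = 4270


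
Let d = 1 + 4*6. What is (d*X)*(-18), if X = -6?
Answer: 2700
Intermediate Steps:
d = 25 (d = 1 + 24 = 25)
(d*X)*(-18) = (25*(-6))*(-18) = -150*(-18) = 2700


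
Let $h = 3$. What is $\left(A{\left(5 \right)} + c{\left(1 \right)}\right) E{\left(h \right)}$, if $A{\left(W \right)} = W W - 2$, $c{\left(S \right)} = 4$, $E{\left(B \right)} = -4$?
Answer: $-108$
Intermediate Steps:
$A{\left(W \right)} = -2 + W^{2}$ ($A{\left(W \right)} = W^{2} - 2 = -2 + W^{2}$)
$\left(A{\left(5 \right)} + c{\left(1 \right)}\right) E{\left(h \right)} = \left(\left(-2 + 5^{2}\right) + 4\right) \left(-4\right) = \left(\left(-2 + 25\right) + 4\right) \left(-4\right) = \left(23 + 4\right) \left(-4\right) = 27 \left(-4\right) = -108$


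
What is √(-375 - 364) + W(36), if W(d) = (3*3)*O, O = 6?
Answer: 54 + I*√739 ≈ 54.0 + 27.185*I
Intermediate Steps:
W(d) = 54 (W(d) = (3*3)*6 = 9*6 = 54)
√(-375 - 364) + W(36) = √(-375 - 364) + 54 = √(-739) + 54 = I*√739 + 54 = 54 + I*√739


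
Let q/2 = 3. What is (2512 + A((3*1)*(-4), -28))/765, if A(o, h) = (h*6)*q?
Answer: 1504/765 ≈ 1.9660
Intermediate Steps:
q = 6 (q = 2*3 = 6)
A(o, h) = 36*h (A(o, h) = (h*6)*6 = (6*h)*6 = 36*h)
(2512 + A((3*1)*(-4), -28))/765 = (2512 + 36*(-28))/765 = (2512 - 1008)*(1/765) = 1504*(1/765) = 1504/765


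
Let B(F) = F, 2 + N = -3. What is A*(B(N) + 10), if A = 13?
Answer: 65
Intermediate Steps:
N = -5 (N = -2 - 3 = -5)
A*(B(N) + 10) = 13*(-5 + 10) = 13*5 = 65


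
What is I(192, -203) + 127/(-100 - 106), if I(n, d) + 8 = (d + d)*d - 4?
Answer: 16975509/206 ≈ 82405.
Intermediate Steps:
I(n, d) = -12 + 2*d² (I(n, d) = -8 + ((d + d)*d - 4) = -8 + ((2*d)*d - 4) = -8 + (2*d² - 4) = -8 + (-4 + 2*d²) = -12 + 2*d²)
I(192, -203) + 127/(-100 - 106) = (-12 + 2*(-203)²) + 127/(-100 - 106) = (-12 + 2*41209) + 127/(-206) = (-12 + 82418) + 127*(-1/206) = 82406 - 127/206 = 16975509/206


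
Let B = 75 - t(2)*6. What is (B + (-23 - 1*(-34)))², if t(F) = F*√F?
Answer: 7684 - 2064*√2 ≈ 4765.1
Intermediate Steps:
t(F) = F^(3/2)
B = 75 - 12*√2 (B = 75 - 2^(3/2)*6 = 75 - 2*√2*6 = 75 - 12*√2 ≈ 58.029)
(B + (-23 - 1*(-34)))² = ((75 - 12*√2) + (-23 - 1*(-34)))² = ((75 - 12*√2) + (-23 + 34))² = ((75 - 12*√2) + 11)² = (86 - 12*√2)²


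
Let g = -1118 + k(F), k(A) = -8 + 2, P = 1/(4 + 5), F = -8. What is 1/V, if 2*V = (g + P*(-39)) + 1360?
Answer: 6/695 ≈ 0.0086331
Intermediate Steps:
P = 1/9 ≈ 0.11111
k(A) = -6
g = -1124 (g = -1118 - 6 = -1124)
V = 695/6 (V = ((-1124 + (1/9)*(-39)) + 1360)/2 = ((-1124 - 13/3) + 1360)/2 = (-3385/3 + 1360)/2 = (1/2)*(695/3) = 695/6 ≈ 115.83)
1/V = 1/(695/6) = 6/695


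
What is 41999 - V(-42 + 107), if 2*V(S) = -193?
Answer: 84191/2 ≈ 42096.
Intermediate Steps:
V(S) = -193/2 (V(S) = (½)*(-193) = -193/2)
41999 - V(-42 + 107) = 41999 - 1*(-193/2) = 41999 + 193/2 = 84191/2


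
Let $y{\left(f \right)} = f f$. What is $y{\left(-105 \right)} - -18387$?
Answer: $29412$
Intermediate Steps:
$y{\left(f \right)} = f^{2}$
$y{\left(-105 \right)} - -18387 = \left(-105\right)^{2} - -18387 = 11025 + 18387 = 29412$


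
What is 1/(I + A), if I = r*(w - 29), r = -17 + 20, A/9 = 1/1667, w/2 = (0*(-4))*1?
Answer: -1667/145020 ≈ -0.011495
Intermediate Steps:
w = 0 (w = 2*((0*(-4))*1) = 2*(0*1) = 2*0 = 0)
A = 9/1667 ≈ 0.0053989
r = 3
I = -87 (I = 3*(0 - 29) = 3*(-29) = -87)
1/(I + A) = 1/(-87 + 9/1667) = 1/(-145020/1667) = -1667/145020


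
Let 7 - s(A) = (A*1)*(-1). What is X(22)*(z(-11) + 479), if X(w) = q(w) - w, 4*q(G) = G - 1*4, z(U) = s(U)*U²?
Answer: 175/2 ≈ 87.500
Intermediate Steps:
s(A) = 7 + A (s(A) = 7 - A*1*(-1) = 7 - A*(-1) = 7 - (-1)*A = 7 + A)
z(U) = U²*(7 + U) (z(U) = (7 + U)*U² = U²*(7 + U))
q(G) = -1 + G/4 (q(G) = (G - 1*4)/4 = (G - 4)/4 = (-4 + G)/4 = -1 + G/4)
X(w) = -1 - 3*w/4 (X(w) = (-1 + w/4) - w = -1 - 3*w/4)
X(22)*(z(-11) + 479) = (-1 - ¾*22)*((-11)²*(7 - 11) + 479) = (-1 - 33/2)*(121*(-4) + 479) = -35*(-484 + 479)/2 = -35/2*(-5) = 175/2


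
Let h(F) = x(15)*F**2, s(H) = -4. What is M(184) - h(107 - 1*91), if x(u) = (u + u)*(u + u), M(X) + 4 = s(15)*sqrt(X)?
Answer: -230404 - 8*sqrt(46) ≈ -2.3046e+5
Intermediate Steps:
M(X) = -4 - 4*sqrt(X)
x(u) = 4*u**2 (x(u) = (2*u)*(2*u) = 4*u**2)
h(F) = 900*F**2 (h(F) = (4*15**2)*F**2 = (4*225)*F**2 = 900*F**2)
M(184) - h(107 - 1*91) = (-4 - 8*sqrt(46)) - 900*(107 - 1*91)**2 = (-4 - 8*sqrt(46)) - 900*(107 - 91)**2 = (-4 - 8*sqrt(46)) - 900*16**2 = (-4 - 8*sqrt(46)) - 900*256 = (-4 - 8*sqrt(46)) - 1*230400 = (-4 - 8*sqrt(46)) - 230400 = -230404 - 8*sqrt(46)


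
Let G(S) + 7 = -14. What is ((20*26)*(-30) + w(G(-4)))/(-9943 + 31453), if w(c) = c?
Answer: -5207/7170 ≈ -0.72622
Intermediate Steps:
G(S) = -21 (G(S) = -7 - 14 = -21)
((20*26)*(-30) + w(G(-4)))/(-9943 + 31453) = ((20*26)*(-30) - 21)/(-9943 + 31453) = (520*(-30) - 21)/21510 = (-15600 - 21)*(1/21510) = -15621*1/21510 = -5207/7170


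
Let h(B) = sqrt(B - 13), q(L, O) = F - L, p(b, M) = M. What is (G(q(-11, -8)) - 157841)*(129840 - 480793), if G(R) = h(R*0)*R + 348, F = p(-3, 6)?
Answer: 55272640829 - 5966201*I*sqrt(13) ≈ 5.5273e+10 - 2.1511e+7*I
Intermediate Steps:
F = 6
q(L, O) = 6 - L
h(B) = sqrt(-13 + B)
G(R) = 348 + I*R*sqrt(13) (G(R) = sqrt(-13 + R*0)*R + 348 = sqrt(-13 + 0)*R + 348 = sqrt(-13)*R + 348 = (I*sqrt(13))*R + 348 = I*R*sqrt(13) + 348 = 348 + I*R*sqrt(13))
(G(q(-11, -8)) - 157841)*(129840 - 480793) = ((348 + I*(6 - 1*(-11))*sqrt(13)) - 157841)*(129840 - 480793) = ((348 + I*(6 + 11)*sqrt(13)) - 157841)*(-350953) = ((348 + I*17*sqrt(13)) - 157841)*(-350953) = ((348 + 17*I*sqrt(13)) - 157841)*(-350953) = (-157493 + 17*I*sqrt(13))*(-350953) = 55272640829 - 5966201*I*sqrt(13)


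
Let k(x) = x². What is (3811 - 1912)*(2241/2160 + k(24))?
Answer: 87663537/80 ≈ 1.0958e+6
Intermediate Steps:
(3811 - 1912)*(2241/2160 + k(24)) = (3811 - 1912)*(2241/2160 + 24²) = 1899*(2241*(1/2160) + 576) = 1899*(83/80 + 576) = 1899*(46163/80) = 87663537/80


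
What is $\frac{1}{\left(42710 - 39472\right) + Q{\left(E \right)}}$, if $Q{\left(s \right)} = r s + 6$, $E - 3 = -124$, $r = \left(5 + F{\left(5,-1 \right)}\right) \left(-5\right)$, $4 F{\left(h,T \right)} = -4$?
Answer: $\frac{1}{5664} \approx 0.00017655$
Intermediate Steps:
$F{\left(h,T \right)} = -1$ ($F{\left(h,T \right)} = \frac{1}{4} \left(-4\right) = -1$)
$r = -20$ ($r = \left(5 - 1\right) \left(-5\right) = 4 \left(-5\right) = -20$)
$E = -121$ ($E = 3 - 124 = -121$)
$Q{\left(s \right)} = 6 - 20 s$ ($Q{\left(s \right)} = - 20 s + 6 = 6 - 20 s$)
$\frac{1}{\left(42710 - 39472\right) + Q{\left(E \right)}} = \frac{1}{\left(42710 - 39472\right) + \left(6 - -2420\right)} = \frac{1}{3238 + \left(6 + 2420\right)} = \frac{1}{3238 + 2426} = \frac{1}{5664}$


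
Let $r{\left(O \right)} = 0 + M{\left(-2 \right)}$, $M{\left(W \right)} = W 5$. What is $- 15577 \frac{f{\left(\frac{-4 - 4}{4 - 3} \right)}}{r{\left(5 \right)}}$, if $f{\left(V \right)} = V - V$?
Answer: $0$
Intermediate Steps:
$M{\left(W \right)} = 5 W$
$f{\left(V \right)} = 0$
$r{\left(O \right)} = -10$ ($r{\left(O \right)} = 0 + 5 \left(-2\right) = 0 - 10 = -10$)
$- 15577 \frac{f{\left(\frac{-4 - 4}{4 - 3} \right)}}{r{\left(5 \right)}} = - 15577 \frac{0}{-10} = - 15577 \cdot 0 \left(- \frac{1}{10}\right) = \left(-15577\right) 0 = 0$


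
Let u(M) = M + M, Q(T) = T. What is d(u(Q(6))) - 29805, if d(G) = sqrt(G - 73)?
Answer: -29805 + I*sqrt(61) ≈ -29805.0 + 7.8102*I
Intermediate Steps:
u(M) = 2*M
d(G) = sqrt(-73 + G)
d(u(Q(6))) - 29805 = sqrt(-73 + 2*6) - 29805 = sqrt(-73 + 12) - 29805 = sqrt(-61) - 29805 = I*sqrt(61) - 29805 = -29805 + I*sqrt(61)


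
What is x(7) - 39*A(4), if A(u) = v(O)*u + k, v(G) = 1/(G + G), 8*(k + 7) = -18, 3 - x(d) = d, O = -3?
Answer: 1531/4 ≈ 382.75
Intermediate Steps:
x(d) = 3 - d
k = -37/4 (k = -7 + (1/8)*(-18) = -7 - 9/4 = -37/4 ≈ -9.2500)
v(G) = 1/(2*G)
A(u) = -37/4 - u/6 (A(u) = ((1/2)/(-3))*u - 37/4 = ((1/2)*(-1/3))*u - 37/4 = -u/6 - 37/4 = -37/4 - u/6)
x(7) - 39*A(4) = (3 - 1*7) - 39*(-37/4 - 1/6*4) = (3 - 7) - 39*(-37/4 - 2/3) = -4 - 39*(-119/12) = -4 + 1547/4 = 1531/4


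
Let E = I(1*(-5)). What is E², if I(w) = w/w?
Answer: 1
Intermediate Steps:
I(w) = 1
E = 1
E² = 1² = 1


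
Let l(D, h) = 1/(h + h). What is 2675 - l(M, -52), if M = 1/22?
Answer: 278201/104 ≈ 2675.0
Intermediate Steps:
M = 1/22 ≈ 0.045455
l(D, h) = 1/(2*h)
2675 - l(M, -52) = 2675 - 1/(2*(-52)) = 2675 - (-1)/(2*52) = 2675 - 1*(-1/104) = 2675 + 1/104 = 278201/104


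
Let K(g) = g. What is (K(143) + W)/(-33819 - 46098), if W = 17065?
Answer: -5736/26639 ≈ -0.21532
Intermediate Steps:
(K(143) + W)/(-33819 - 46098) = (143 + 17065)/(-33819 - 46098) = 17208/(-79917) = 17208*(-1/79917) = -5736/26639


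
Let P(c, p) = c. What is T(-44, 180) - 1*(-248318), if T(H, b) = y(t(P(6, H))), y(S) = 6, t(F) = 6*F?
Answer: 248324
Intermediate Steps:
T(H, b) = 6
T(-44, 180) - 1*(-248318) = 6 - 1*(-248318) = 6 + 248318 = 248324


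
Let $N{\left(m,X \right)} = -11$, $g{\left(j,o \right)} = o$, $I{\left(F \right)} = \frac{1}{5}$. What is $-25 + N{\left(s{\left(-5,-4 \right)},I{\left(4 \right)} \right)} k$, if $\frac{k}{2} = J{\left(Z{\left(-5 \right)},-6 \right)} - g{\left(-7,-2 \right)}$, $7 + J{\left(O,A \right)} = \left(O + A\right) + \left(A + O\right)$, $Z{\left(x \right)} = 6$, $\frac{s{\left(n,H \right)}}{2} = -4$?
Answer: $85$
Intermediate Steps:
$I{\left(F \right)} = \frac{1}{5}$
$s{\left(n,H \right)} = -8$ ($s{\left(n,H \right)} = 2 \left(-4\right) = -8$)
$J{\left(O,A \right)} = -7 + 2 A + 2 O$ ($J{\left(O,A \right)} = -7 + \left(\left(O + A\right) + \left(A + O\right)\right) = -7 + \left(\left(A + O\right) + \left(A + O\right)\right) = -7 + \left(2 A + 2 O\right) = -7 + 2 A + 2 O$)
$k = -10$ ($k = 2 \left(\left(-7 + 2 \left(-6\right) + 2 \cdot 6\right) - -2\right) = 2 \left(\left(-7 - 12 + 12\right) + 2\right) = 2 \left(-7 + 2\right) = 2 \left(-5\right) = -10$)
$-25 + N{\left(s{\left(-5,-4 \right)},I{\left(4 \right)} \right)} k = -25 - -110 = -25 + 110 = 85$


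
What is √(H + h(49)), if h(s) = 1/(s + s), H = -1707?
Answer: I*√334570/14 ≈ 41.316*I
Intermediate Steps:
h(s) = 1/(2*s)
√(H + h(49)) = √(-1707 + (½)/49) = √(-1707 + (½)*(1/49)) = √(-1707 + 1/98) = √(-167285/98) = I*√334570/14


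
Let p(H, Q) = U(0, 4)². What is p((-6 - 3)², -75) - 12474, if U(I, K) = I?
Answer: -12474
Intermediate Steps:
p(H, Q) = 0 (p(H, Q) = 0² = 0)
p((-6 - 3)², -75) - 12474 = 0 - 12474 = -12474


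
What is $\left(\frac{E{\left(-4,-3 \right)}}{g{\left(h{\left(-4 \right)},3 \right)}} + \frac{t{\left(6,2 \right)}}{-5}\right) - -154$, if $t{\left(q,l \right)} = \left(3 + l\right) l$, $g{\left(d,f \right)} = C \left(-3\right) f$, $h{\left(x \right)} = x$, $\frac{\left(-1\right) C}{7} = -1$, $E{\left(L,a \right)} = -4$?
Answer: $\frac{9580}{63} \approx 152.06$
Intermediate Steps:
$C = 7$ ($C = \left(-7\right) \left(-1\right) = 7$)
$g{\left(d,f \right)} = - 21 f$ ($g{\left(d,f \right)} = 7 \left(-3\right) f = - 21 f$)
$t{\left(q,l \right)} = l \left(3 + l\right)$
$\left(\frac{E{\left(-4,-3 \right)}}{g{\left(h{\left(-4 \right)},3 \right)}} + \frac{t{\left(6,2 \right)}}{-5}\right) - -154 = \left(- \frac{4}{\left(-21\right) 3} + \frac{2 \left(3 + 2\right)}{-5}\right) - -154 = \left(- \frac{4}{-63} + 2 \cdot 5 \left(- \frac{1}{5}\right)\right) + 154 = \left(\left(-4\right) \left(- \frac{1}{63}\right) + 10 \left(- \frac{1}{5}\right)\right) + 154 = \left(\frac{4}{63} - 2\right) + 154 = - \frac{122}{63} + 154 = \frac{9580}{63}$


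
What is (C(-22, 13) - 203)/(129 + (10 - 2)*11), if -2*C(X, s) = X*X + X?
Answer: -2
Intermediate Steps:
C(X, s) = -X/2 - X**2/2 (C(X, s) = -(X*X + X)/2 = -(X**2 + X)/2 = -(X + X**2)/2 = -X/2 - X**2/2)
(C(-22, 13) - 203)/(129 + (10 - 2)*11) = (-1/2*(-22)*(1 - 22) - 203)/(129 + (10 - 2)*11) = (-1/2*(-22)*(-21) - 203)/(129 + 8*11) = (-231 - 203)/(129 + 88) = -434/217 = -434*1/217 = -2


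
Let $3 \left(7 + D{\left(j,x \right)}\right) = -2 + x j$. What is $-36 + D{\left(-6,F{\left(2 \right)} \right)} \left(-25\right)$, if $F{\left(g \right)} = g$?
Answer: $\frac{767}{3} \approx 255.67$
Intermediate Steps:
$D{\left(j,x \right)} = - \frac{23}{3} + \frac{j x}{3}$ ($D{\left(j,x \right)} = -7 + \frac{-2 + x j}{3} = -7 + \frac{-2 + j x}{3} = -7 + \left(- \frac{2}{3} + \frac{j x}{3}\right) = - \frac{23}{3} + \frac{j x}{3}$)
$-36 + D{\left(-6,F{\left(2 \right)} \right)} \left(-25\right) = -36 + \left(- \frac{23}{3} + \frac{1}{3} \left(-6\right) 2\right) \left(-25\right) = -36 + \left(- \frac{23}{3} - 4\right) \left(-25\right) = -36 - - \frac{875}{3} = -36 + \frac{875}{3} = \frac{767}{3}$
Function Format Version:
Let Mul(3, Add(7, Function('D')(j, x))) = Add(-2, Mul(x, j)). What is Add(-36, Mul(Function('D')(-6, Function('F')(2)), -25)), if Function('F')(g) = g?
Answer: Rational(767, 3) ≈ 255.67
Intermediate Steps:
Function('D')(j, x) = Add(Rational(-23, 3), Mul(Rational(1, 3), j, x)) (Function('D')(j, x) = Add(-7, Mul(Rational(1, 3), Add(-2, Mul(x, j)))) = Add(-7, Mul(Rational(1, 3), Add(-2, Mul(j, x)))) = Add(-7, Add(Rational(-2, 3), Mul(Rational(1, 3), j, x))) = Add(Rational(-23, 3), Mul(Rational(1, 3), j, x)))
Add(-36, Mul(Function('D')(-6, Function('F')(2)), -25)) = Add(-36, Mul(Add(Rational(-23, 3), Mul(Rational(1, 3), -6, 2)), -25)) = Add(-36, Mul(Add(Rational(-23, 3), -4), -25)) = Add(-36, Mul(Rational(-35, 3), -25)) = Add(-36, Rational(875, 3)) = Rational(767, 3)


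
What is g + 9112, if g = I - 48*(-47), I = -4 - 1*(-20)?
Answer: 11384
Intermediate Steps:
I = 16 (I = -4 + 20 = 16)
g = 2272 (g = 16 - 48*(-47) = 16 + 2256 = 2272)
g + 9112 = 2272 + 9112 = 11384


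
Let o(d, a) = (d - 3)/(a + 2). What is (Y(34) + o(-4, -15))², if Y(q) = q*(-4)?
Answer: 3101121/169 ≈ 18350.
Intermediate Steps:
Y(q) = -4*q
o(d, a) = (-3 + d)/(2 + a)
(Y(34) + o(-4, -15))² = (-4*34 + (-3 - 4)/(2 - 15))² = (-136 - 7/(-13))² = (-136 - 1/13*(-7))² = (-136 + 7/13)² = (-1761/13)² = 3101121/169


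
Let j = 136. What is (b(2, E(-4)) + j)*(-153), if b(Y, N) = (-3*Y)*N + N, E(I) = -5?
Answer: -24633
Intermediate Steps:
b(Y, N) = N - 3*N*Y (b(Y, N) = -3*N*Y + N = N - 3*N*Y)
(b(2, E(-4)) + j)*(-153) = (-5*(1 - 3*2) + 136)*(-153) = (-5*(1 - 6) + 136)*(-153) = (-5*(-5) + 136)*(-153) = (25 + 136)*(-153) = 161*(-153) = -24633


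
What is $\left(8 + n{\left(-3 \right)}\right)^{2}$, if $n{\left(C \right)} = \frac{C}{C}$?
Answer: $81$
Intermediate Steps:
$n{\left(C \right)} = 1$
$\left(8 + n{\left(-3 \right)}\right)^{2} = \left(8 + 1\right)^{2} = 9^{2} = 81$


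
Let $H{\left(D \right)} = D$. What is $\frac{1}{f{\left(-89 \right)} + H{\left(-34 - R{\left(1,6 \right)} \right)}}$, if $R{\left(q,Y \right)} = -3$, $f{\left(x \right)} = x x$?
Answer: $\frac{1}{7890} \approx 0.00012674$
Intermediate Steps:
$f{\left(x \right)} = x^{2}$
$\frac{1}{f{\left(-89 \right)} + H{\left(-34 - R{\left(1,6 \right)} \right)}} = \frac{1}{\left(-89\right)^{2} - 31} = \frac{1}{7921 + \left(-34 + 3\right)} = \frac{1}{7921 - 31} = \frac{1}{7890}$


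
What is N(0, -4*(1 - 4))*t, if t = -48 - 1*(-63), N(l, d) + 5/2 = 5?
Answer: 75/2 ≈ 37.500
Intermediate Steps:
N(l, d) = 5/2 (N(l, d) = -5/2 + 5 = 5/2)
t = 15 (t = -48 + 63 = 15)
N(0, -4*(1 - 4))*t = (5/2)*15 = 75/2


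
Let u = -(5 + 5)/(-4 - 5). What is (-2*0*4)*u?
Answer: 0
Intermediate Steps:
u = 10/9 (u = -10/(-9) = -10*(-1)/9 = -1*(-10/9) = 10/9 ≈ 1.1111)
(-2*0*4)*u = (-2*0*4)*(10/9) = (0*4)*(10/9) = 0*(10/9) = 0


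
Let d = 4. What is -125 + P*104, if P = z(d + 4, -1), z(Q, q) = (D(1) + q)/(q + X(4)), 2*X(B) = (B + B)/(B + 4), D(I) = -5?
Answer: 1123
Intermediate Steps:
X(B) = B/(4 + B) (X(B) = ((B + B)/(B + 4))/2 = ((2*B)/(4 + B))/2 = (2*B/(4 + B))/2 = B/(4 + B))
z(Q, q) = (-5 + q)/(1/2 + q) (z(Q, q) = (-5 + q)/(q + 4/(4 + 4)) = (-5 + q)/(q + 4/8) = (-5 + q)/(q + 4*(1/8)) = (-5 + q)/(q + 1/2) = (-5 + q)/(1/2 + q))
P = 12 (P = 2*(-5 - 1)/(1 + 2*(-1)) = 2*(-6)/(1 - 2) = 2*(-6)/(-1) = 2*(-1)*(-6) = 12)
-125 + P*104 = -125 + 12*104 = -125 + 1248 = 1123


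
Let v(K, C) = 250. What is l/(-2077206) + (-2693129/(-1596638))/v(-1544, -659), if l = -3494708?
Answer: 700270040821787/414568254178500 ≈ 1.6892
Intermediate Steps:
l/(-2077206) + (-2693129/(-1596638))/v(-1544, -659) = -3494708/(-2077206) - 2693129/(-1596638)/250 = -3494708*(-1/2077206) - 2693129*(-1/1596638)*(1/250) = 1747354/1038603 + (2693129/1596638)*(1/250) = 1747354/1038603 + 2693129/399159500 = 700270040821787/414568254178500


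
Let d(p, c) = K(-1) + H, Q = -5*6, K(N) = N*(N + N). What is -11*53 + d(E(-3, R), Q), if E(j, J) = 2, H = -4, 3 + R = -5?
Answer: -585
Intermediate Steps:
R = -8 (R = -3 - 5 = -8)
K(N) = 2*N**2 (K(N) = N*(2*N) = 2*N**2)
Q = -30
d(p, c) = -2 (d(p, c) = 2*(-1)**2 - 4 = 2*1 - 4 = 2 - 4 = -2)
-11*53 + d(E(-3, R), Q) = -11*53 - 2 = -583 - 2 = -585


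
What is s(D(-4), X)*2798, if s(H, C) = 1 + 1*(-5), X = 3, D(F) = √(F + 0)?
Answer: -11192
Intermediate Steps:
D(F) = √F
s(H, C) = -4 (s(H, C) = 1 - 5 = -4)
s(D(-4), X)*2798 = -4*2798 = -11192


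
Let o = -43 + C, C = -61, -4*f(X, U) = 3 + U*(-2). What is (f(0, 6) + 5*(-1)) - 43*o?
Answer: 17877/4 ≈ 4469.3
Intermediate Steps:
f(X, U) = -3/4 + U/2 (f(X, U) = -(3 + U*(-2))/4 = -(3 - 2*U)/4 = -3/4 + U/2)
o = -104 (o = -43 - 61 = -104)
(f(0, 6) + 5*(-1)) - 43*o = ((-3/4 + (1/2)*6) + 5*(-1)) - 43*(-104) = ((-3/4 + 3) - 5) + 4472 = (9/4 - 5) + 4472 = -11/4 + 4472 = 17877/4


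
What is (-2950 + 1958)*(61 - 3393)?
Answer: 3305344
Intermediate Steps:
(-2950 + 1958)*(61 - 3393) = -992*(-3332) = 3305344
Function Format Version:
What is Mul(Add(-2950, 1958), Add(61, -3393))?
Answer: 3305344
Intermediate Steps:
Mul(Add(-2950, 1958), Add(61, -3393)) = Mul(-992, -3332) = 3305344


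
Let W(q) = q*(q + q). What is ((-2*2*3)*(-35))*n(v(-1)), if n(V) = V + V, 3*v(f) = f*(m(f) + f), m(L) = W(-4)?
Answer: -8680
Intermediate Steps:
W(q) = 2*q² (W(q) = q*(2*q) = 2*q²)
m(L) = 32 (m(L) = 2*(-4)² = 2*16 = 32)
v(f) = f*(32 + f)/3 (v(f) = (f*(32 + f))/3 = f*(32 + f)/3)
n(V) = 2*V
((-2*2*3)*(-35))*n(v(-1)) = ((-2*2*3)*(-35))*(2*((⅓)*(-1)*(32 - 1))) = (-4*3*(-35))*(2*((⅓)*(-1)*31)) = (-12*(-35))*(2*(-31/3)) = 420*(-62/3) = -8680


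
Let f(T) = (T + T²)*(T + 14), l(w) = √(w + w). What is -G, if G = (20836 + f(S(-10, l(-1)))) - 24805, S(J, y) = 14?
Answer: -1911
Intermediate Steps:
l(w) = √2*√w (l(w) = √(2*w) = √2*√w)
f(T) = (14 + T)*(T + T²) (f(T) = (T + T²)*(14 + T) = (14 + T)*(T + T²))
G = 1911 (G = (20836 + 14*(14 + 14² + 15*14)) - 24805 = (20836 + 14*(14 + 196 + 210)) - 24805 = (20836 + 14*420) - 24805 = (20836 + 5880) - 24805 = 26716 - 24805 = 1911)
-G = -1*1911 = -1911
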